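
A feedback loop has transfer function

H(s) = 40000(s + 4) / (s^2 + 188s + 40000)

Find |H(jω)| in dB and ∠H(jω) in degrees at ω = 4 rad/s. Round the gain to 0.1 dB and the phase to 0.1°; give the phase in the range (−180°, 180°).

At s = jω = j4:
zero (s+4): 4 + j4 → |·| = √(4²+4²) = √32 ≈ 5.6569, ∠ = arctan(4/4) ≈ 45.00°
quadratic: (j4)² + 188·j4 + 40000 = 39984 + j752 → |·| ≈ 39991, ∠ ≈ 1.08°
|H| = 40000 · 5.6569 / 39991 ≈ 5.6582
Gain = 20 log₁₀(5.6582) ≈ 15.05 dB
∠H = 45.00° − 1.08° = 43.92°

15.1 dB, 43.9°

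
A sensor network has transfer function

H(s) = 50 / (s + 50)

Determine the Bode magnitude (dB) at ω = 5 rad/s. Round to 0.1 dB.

Substitute s = j5:
Numerator: 50 = 50 + j0
Denominator: (j5) + 50 = 50 + j5
|N| = √(50² + 0²) ≈ 50, ∠N ≈ 0.00°
|D| = √(50² + 5²) ≈ 50.249, ∠D ≈ 5.71°
|H| = 50 / 50.249 ≈ 0.99504
Gain = 20 log₁₀(0.99504) ≈ -0.04 dB

-0.0 dB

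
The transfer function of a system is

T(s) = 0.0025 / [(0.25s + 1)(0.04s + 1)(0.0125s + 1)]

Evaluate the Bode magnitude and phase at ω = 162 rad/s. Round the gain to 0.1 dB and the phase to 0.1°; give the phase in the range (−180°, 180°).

At ω = 162 rad/s:
pole (1 + j162·0.25) = 1 + j40.5 → |·| ≈ 40.512, ∠ ≈ 88.59°
pole (1 + j162·0.04) = 1 + j6.48 → |·| ≈ 6.5567, ∠ ≈ 81.23°
pole (1 + j162·0.0125) = 1 + j2.025 → |·| ≈ 2.2585, ∠ ≈ 63.72°
|T| = 0.0025 · 1 / (40.512 · 6.5567 · 2.2585) ≈ 4.1673e-06
Gain = 20 log₁₀(4.1673e-06) ≈ -107.60 dB
∠T = (0°) − (88.59° + 81.23° + 63.72°) = -233.54° ≡ 126.46° (principal value)

-107.6 dB, 126.5°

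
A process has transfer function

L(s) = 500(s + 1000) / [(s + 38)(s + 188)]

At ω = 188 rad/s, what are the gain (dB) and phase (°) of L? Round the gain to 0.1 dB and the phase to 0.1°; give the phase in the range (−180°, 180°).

20.0 dB, -112.9°

At s = jω = j188:
zero (s+1000): 1000 + j188 → |·| = √(1000²+188²) = √1035344 ≈ 1017.5, ∠ = arctan(188/1000) ≈ 10.65°
pole (s+38): 38 + j188 → |·| = √(38²+188²) = √36788 ≈ 191.8, ∠ = arctan(188/38) ≈ 78.57°
pole (s+188): 188 + j188 → |·| = √(188²+188²) = √70688 ≈ 265.87, ∠ = arctan(188/188) ≈ 45.00°
|L| = 500 · 1017.5 / 50994 ≈ 9.9767
Gain = 20 log₁₀(9.9767) ≈ 19.98 dB
∠L = 10.65° − 123.57° = -112.92°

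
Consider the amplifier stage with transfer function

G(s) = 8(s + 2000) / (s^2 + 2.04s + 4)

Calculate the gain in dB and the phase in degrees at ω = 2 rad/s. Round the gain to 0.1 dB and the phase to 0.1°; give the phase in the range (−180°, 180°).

71.9 dB, -89.9°

At s = jω = j2:
zero (s+2000): 2000 + j2 → |·| = √(2000²+2²) = √4000004 ≈ 2000, ∠ = arctan(2/2000) ≈ 0.06°
quadratic: (j2)² + 2.04·j2 + 4 = 0 + j4.08 → |·| ≈ 4.08, ∠ ≈ 90.00°
|G| = 8 · 2000 / 4.08 ≈ 3921.6
Gain = 20 log₁₀(3921.6) ≈ 71.87 dB
∠G = 0.06° − 90.00° = -89.94°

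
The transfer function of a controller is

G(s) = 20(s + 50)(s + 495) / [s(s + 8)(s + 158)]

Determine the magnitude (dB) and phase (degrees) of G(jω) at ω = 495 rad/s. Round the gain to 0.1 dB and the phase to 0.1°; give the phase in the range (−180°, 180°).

At s = jω = j495:
zero (s+50): 50 + j495 → |·| = √(50²+495²) = √247525 ≈ 497.52, ∠ = arctan(495/50) ≈ 84.23°
zero (s+495): 495 + j495 → |·| = √(495²+495²) = √490050 ≈ 700.04, ∠ = arctan(495/495) ≈ 45.00°
pole (s+8): 8 + j495 → |·| = √(8²+495²) = √245089 ≈ 495.06, ∠ = arctan(495/8) ≈ 89.07°
pole (s+158): 158 + j495 → |·| = √(158²+495²) = √269989 ≈ 519.6, ∠ = arctan(495/158) ≈ 72.30°
pole at origin: |s| = 495, ∠ = 90.00° (in denominator)
|G| = 20 · 3.4828e+05 / 1.2733e+08 ≈ 0.054705
Gain = 20 log₁₀(0.054705) ≈ -25.24 dB
∠G = 129.23° − 251.37° = -122.14°

-25.2 dB, -122.1°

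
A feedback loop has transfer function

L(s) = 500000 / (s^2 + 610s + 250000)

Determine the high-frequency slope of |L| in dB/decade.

-40 dB/decade

Each pole contributes −20 dB/decade at high frequency; each zero contributes +20 dB/decade.
Net: 0 zero(s) − 2 pole(s) → -40 dB/decade.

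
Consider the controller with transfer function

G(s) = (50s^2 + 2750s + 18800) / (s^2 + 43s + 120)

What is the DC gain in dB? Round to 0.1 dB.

G(0) = 18800 / 120 ≈ 156.67
20 log₁₀(156.67) ≈ 43.90 dB

43.9 dB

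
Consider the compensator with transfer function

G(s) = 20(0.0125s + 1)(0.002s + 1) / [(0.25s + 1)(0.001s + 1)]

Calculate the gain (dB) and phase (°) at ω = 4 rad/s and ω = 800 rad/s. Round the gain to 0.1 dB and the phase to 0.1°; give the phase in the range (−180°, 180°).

ω = 4: 23.0 dB, -41.9°; ω = 800: 3.4 dB, 13.9°

At ω = 4 rad/s:
zero (1 + j4·0.0125) = 1 + j0.05 → |·| ≈ 1.0012, ∠ ≈ 2.86°
zero (1 + j4·0.002) = 1 + j0.008 → |·| ≈ 1, ∠ ≈ 0.46°
pole (1 + j4·0.25) = 1 + j1 → |·| ≈ 1.4142, ∠ ≈ 45.00°
pole (1 + j4·0.001) = 1 + j0.004 → |·| ≈ 1, ∠ ≈ 0.23°
|G| = 20 · 1.0012 · 1 / (1.4142 · 1) ≈ 14.159
Gain = 20 log₁₀(14.159) ≈ 23.02 dB
∠G = (2.86° + 0.46°) − (45.00° + 0.23°) = -41.91°

At ω = 800 rad/s:
zero (1 + j800·0.0125) = 1 + j10 → |·| ≈ 10.05, ∠ ≈ 84.29°
zero (1 + j800·0.002) = 1 + j1.6 → |·| ≈ 1.8868, ∠ ≈ 57.99°
pole (1 + j800·0.25) = 1 + j200 → |·| ≈ 200, ∠ ≈ 89.71°
pole (1 + j800·0.001) = 1 + j0.8 → |·| ≈ 1.2806, ∠ ≈ 38.66°
|G| = 20 · 10.05 · 1.8868 / (200 · 1.2806) ≈ 1.4807
Gain = 20 log₁₀(1.4807) ≈ 3.41 dB
∠G = (84.29° + 57.99°) − (89.71° + 38.66°) = 13.91°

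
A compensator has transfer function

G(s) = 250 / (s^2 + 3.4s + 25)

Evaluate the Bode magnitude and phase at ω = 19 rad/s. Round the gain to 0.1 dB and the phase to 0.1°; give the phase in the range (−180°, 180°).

-2.7 dB, -169.1°

At s = jω = j19:
quadratic: (j19)² + 3.4·j19 + 25 = -336 + j64.6 → |·| ≈ 342.15, ∠ ≈ 169.12°
|G| = 250 / 342.15 ≈ 0.73067
Gain = 20 log₁₀(0.73067) ≈ -2.73 dB
∠G = 0.00° − 169.12° = -169.12°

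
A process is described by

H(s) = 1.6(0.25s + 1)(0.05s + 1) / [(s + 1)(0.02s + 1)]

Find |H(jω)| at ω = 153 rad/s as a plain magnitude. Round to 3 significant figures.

At ω = 153 rad/s:
zero (1 + j153·0.25) = 1 + j38.25 → |·| ≈ 38.263, ∠ ≈ 88.50°
zero (1 + j153·0.05) = 1 + j7.65 → |·| ≈ 7.7151, ∠ ≈ 82.55°
pole (1 + j153·1) = 1 + j153 → |·| ≈ 153, ∠ ≈ 89.63°
pole (1 + j153·0.02) = 1 + j3.06 → |·| ≈ 3.2193, ∠ ≈ 71.90°
|H| = 1.6 · 38.263 · 7.7151 / (153 · 3.2193) ≈ 0.95893

0.959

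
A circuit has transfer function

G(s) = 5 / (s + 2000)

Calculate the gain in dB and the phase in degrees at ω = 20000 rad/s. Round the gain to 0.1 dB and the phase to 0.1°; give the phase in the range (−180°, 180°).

-72.1 dB, -84.3°

Substitute s = j20000:
Numerator: 5 = 5 + j0
Denominator: (j20000) + 2000 = 2000 + j20000
|N| = √(5² + 0²) ≈ 5, ∠N ≈ 0.00°
|D| = √(2000² + 20000²) ≈ 20100, ∠D ≈ 84.29°
|G| = 5 / 20100 ≈ 0.00024876
Gain = 20 log₁₀(0.00024876) ≈ -72.08 dB
∠G = 0.00° − 84.29° = -84.29°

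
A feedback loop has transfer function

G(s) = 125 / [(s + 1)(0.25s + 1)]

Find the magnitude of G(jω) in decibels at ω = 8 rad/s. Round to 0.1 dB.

At ω = 8 rad/s:
pole (1 + j8·1) = 1 + j8 → |·| ≈ 8.0623, ∠ ≈ 82.87°
pole (1 + j8·0.25) = 1 + j2 → |·| ≈ 2.2361, ∠ ≈ 63.43°
|G| = 125 · 1 / (8.0623 · 2.2361) ≈ 6.9336
Gain = 20 log₁₀(6.9336) ≈ 16.82 dB

16.8 dB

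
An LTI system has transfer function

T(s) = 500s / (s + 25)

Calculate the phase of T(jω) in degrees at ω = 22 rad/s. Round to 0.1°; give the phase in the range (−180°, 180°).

48.7°

At s = jω = j22:
zero at origin: s = j22 → |·| = 22, ∠ = 90.00°
pole (s+25): 25 + j22 → |·| = √(25²+22²) = √1109 ≈ 33.302, ∠ = arctan(22/25) ≈ 41.35°
∠T = 90.00° − 41.35° = 48.65°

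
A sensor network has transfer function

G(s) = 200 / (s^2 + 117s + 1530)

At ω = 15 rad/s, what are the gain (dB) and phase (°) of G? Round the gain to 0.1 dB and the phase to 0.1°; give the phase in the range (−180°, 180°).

Substitute s = j15:
Numerator: 200 = 200 + j0
Denominator: (j15)^2 + 117(j15) + 1530 = 1305 + j1755
|N| = √(200² + 0²) ≈ 200, ∠N ≈ 0.00°
|D| = √(1305² + 1755²) ≈ 2187, ∠D ≈ 53.37°
|G| = 200 / 2187 ≈ 0.091449
Gain = 20 log₁₀(0.091449) ≈ -20.78 dB
∠G = 0.00° − 53.37° = -53.37°

-20.8 dB, -53.4°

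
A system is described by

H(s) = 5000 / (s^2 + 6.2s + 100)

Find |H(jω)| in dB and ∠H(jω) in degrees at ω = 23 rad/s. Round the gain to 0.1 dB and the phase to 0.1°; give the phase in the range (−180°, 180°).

20.9 dB, -161.6°

At s = jω = j23:
quadratic: (j23)² + 6.2·j23 + 100 = -429 + j142.6 → |·| ≈ 452.08, ∠ ≈ 161.61°
|H| = 5000 / 452.08 ≈ 11.06
Gain = 20 log₁₀(11.06) ≈ 20.88 dB
∠H = 0.00° − 161.61° = -161.61°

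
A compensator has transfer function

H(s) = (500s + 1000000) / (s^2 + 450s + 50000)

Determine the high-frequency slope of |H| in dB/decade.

-20 dB/decade

Each pole contributes −20 dB/decade at high frequency; each zero contributes +20 dB/decade.
Net: 1 zero(s) − 2 pole(s) → -20 dB/decade.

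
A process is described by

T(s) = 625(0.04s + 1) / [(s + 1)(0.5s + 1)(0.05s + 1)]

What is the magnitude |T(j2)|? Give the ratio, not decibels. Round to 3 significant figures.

197

At ω = 2 rad/s:
zero (1 + j2·0.04) = 1 + j0.08 → |·| ≈ 1.0032, ∠ ≈ 4.57°
pole (1 + j2·1) = 1 + j2 → |·| ≈ 2.2361, ∠ ≈ 63.43°
pole (1 + j2·0.5) = 1 + j1 → |·| ≈ 1.4142, ∠ ≈ 45.00°
pole (1 + j2·0.05) = 1 + j0.1 → |·| ≈ 1.005, ∠ ≈ 5.71°
|T| = 625 · 1.0032 / (2.2361 · 1.4142 · 1.005) ≈ 197.29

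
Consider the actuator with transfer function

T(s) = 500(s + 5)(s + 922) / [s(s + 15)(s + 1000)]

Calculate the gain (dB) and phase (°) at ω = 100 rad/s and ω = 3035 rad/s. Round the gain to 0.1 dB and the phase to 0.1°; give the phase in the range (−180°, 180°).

At s = jω = j100:
zero (s+5): 5 + j100 → |·| = √(5²+100²) = √10025 ≈ 100.12, ∠ = arctan(100/5) ≈ 87.14°
zero (s+922): 922 + j100 → |·| = √(922²+100²) = √860084 ≈ 927.41, ∠ = arctan(100/922) ≈ 6.19°
pole (s+15): 15 + j100 → |·| = √(15²+100²) = √10225 ≈ 101.12, ∠ = arctan(100/15) ≈ 81.47°
pole (s+1000): 1000 + j100 → |·| = √(1000²+100²) = √1010000 ≈ 1005, ∠ = arctan(100/1000) ≈ 5.71°
pole at origin: |s| = 100, ∠ = 90.00° (in denominator)
|T| = 500 · 92852 / 1.0163e+07 ≈ 4.5681
Gain = 20 log₁₀(4.5681) ≈ 13.19 dB
∠T = 93.33° − 177.18° = -83.85°

At s = jω = j3035:
zero (s+5): 5 + j3035 → |·| = √(5²+3035²) = √9211250 ≈ 3035, ∠ = arctan(3035/5) ≈ 89.91°
zero (s+922): 922 + j3035 → |·| = √(922²+3035²) = √10061309 ≈ 3172, ∠ = arctan(3035/922) ≈ 73.10°
pole (s+15): 15 + j3035 → |·| = √(15²+3035²) = √9211450 ≈ 3035, ∠ = arctan(3035/15) ≈ 89.72°
pole (s+1000): 1000 + j3035 → |·| = √(1000²+3035²) = √10211225 ≈ 3195.5, ∠ = arctan(3035/1000) ≈ 71.76°
pole at origin: |s| = 3035, ∠ = 90.00° (in denominator)
|T| = 500 · 9.627e+06 / 2.9434e+10 ≈ 0.16354
Gain = 20 log₁₀(0.16354) ≈ -15.73 dB
∠T = 163.01° − 251.48° = -88.47°

ω = 100: 13.2 dB, -83.9°; ω = 3035: -15.7 dB, -88.5°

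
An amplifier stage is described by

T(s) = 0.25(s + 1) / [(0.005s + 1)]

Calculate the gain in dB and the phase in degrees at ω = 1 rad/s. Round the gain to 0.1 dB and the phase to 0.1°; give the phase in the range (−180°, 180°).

-9.0 dB, 44.7°

At ω = 1 rad/s:
zero (1 + j1·1) = 1 + j1 → |·| ≈ 1.4142, ∠ ≈ 45.00°
pole (1 + j1·0.005) = 1 + j0.005 → |·| ≈ 1, ∠ ≈ 0.29°
|T| = 0.25 · 1.4142 / (1) ≈ 0.35355
Gain = 20 log₁₀(0.35355) ≈ -9.03 dB
∠T = (45.00°) − (0.29°) = 44.71°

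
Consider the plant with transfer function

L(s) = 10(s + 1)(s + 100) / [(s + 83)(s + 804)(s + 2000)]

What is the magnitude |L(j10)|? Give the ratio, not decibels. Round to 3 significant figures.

7.51e-05

At s = jω = j10:
zero (s+1): 1 + j10 → |·| = √(1²+10²) = √101 ≈ 10.05, ∠ = arctan(10/1) ≈ 84.29°
zero (s+100): 100 + j10 → |·| = √(100²+10²) = √10100 ≈ 100.5, ∠ = arctan(10/100) ≈ 5.71°
pole (s+83): 83 + j10 → |·| = √(83²+10²) = √6989 ≈ 83.6, ∠ = arctan(10/83) ≈ 6.87°
pole (s+804): 804 + j10 → |·| = √(804²+10²) = √646516 ≈ 804.06, ∠ = arctan(10/804) ≈ 0.71°
pole (s+2000): 2000 + j10 → |·| = √(2000²+10²) = √4000100 ≈ 2000, ∠ = arctan(10/2000) ≈ 0.29°
|L| = 10 · 1010 / 1.3444e+08 ≈ 7.5126e-05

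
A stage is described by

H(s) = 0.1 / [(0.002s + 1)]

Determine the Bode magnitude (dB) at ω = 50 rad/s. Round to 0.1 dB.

-20.0 dB

At ω = 50 rad/s:
pole (1 + j50·0.002) = 1 + j0.1 → |·| ≈ 1.005, ∠ ≈ 5.71°
|H| = 0.1 · 1 / (1.005) ≈ 0.099502
Gain = 20 log₁₀(0.099502) ≈ -20.04 dB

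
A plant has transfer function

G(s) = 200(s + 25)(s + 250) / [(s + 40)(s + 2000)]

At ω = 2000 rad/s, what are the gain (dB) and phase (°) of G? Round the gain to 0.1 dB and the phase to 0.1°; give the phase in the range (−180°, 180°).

At s = jω = j2000:
zero (s+25): 25 + j2000 → |·| = √(25²+2000²) = √4000625 ≈ 2000.2, ∠ = arctan(2000/25) ≈ 89.28°
zero (s+250): 250 + j2000 → |·| = √(250²+2000²) = √4062500 ≈ 2015.6, ∠ = arctan(2000/250) ≈ 82.87°
pole (s+40): 40 + j2000 → |·| = √(40²+2000²) = √4001600 ≈ 2000.4, ∠ = arctan(2000/40) ≈ 88.85°
pole (s+2000): 2000 + j2000 → |·| = √(2000²+2000²) = √8000000 ≈ 2828.4, ∠ = arctan(2000/2000) ≈ 45.00°
|G| = 200 · 4.0316e+06 / 5.6579e+06 ≈ 142.51
Gain = 20 log₁₀(142.51) ≈ 43.08 dB
∠G = 172.15° − 133.85° = 38.30°

43.1 dB, 38.3°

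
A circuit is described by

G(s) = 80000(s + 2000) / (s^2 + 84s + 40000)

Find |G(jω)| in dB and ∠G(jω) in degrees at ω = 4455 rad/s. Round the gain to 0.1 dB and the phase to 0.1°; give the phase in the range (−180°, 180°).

At s = jω = j4455:
zero (s+2000): 2000 + j4455 → |·| = √(2000²+4455²) = √23847025 ≈ 4883.3, ∠ = arctan(4455/2000) ≈ 65.82°
quadratic: (j4455)² + 84·j4455 + 40000 = -19807025 + j374220 → |·| ≈ 1.9811e+07, ∠ ≈ 178.92°
|G| = 80000 · 4883.3 / 1.9811e+07 ≈ 19.72
Gain = 20 log₁₀(19.72) ≈ 25.90 dB
∠G = 65.82° − 178.92° = -113.10°

25.9 dB, -113.1°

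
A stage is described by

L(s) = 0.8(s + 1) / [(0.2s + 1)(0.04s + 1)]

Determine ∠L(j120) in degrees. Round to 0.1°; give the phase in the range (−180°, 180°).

At ω = 120 rad/s:
zero (1 + j120·1) = 1 + j120 → |·| ≈ 120, ∠ ≈ 89.52°
pole (1 + j120·0.2) = 1 + j24 → |·| ≈ 24.021, ∠ ≈ 87.61°
pole (1 + j120·0.04) = 1 + j4.8 → |·| ≈ 4.9031, ∠ ≈ 78.23°
∠L = (89.52°) − (87.61° + 78.23°) = -76.32°

-76.3°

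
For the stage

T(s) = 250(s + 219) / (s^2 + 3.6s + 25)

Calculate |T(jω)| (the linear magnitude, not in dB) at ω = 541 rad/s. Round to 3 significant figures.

At s = jω = j541:
zero (s+219): 219 + j541 → |·| = √(219²+541²) = √340642 ≈ 583.65, ∠ = arctan(541/219) ≈ 67.96°
quadratic: (j541)² + 3.6·j541 + 25 = -292656 + j1947.6 → |·| ≈ 2.9266e+05, ∠ ≈ 179.62°
|T| = 250 · 583.65 / 2.9266e+05 ≈ 0.49857

0.499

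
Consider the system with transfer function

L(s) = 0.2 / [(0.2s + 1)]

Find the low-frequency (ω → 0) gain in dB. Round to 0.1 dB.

-14.0 dB

L(0) = 0.2 · 1 / 1 = 0.2
20 log₁₀(0.2) ≈ -13.98 dB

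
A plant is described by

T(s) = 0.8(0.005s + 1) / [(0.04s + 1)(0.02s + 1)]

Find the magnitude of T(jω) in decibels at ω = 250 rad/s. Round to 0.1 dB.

-32.0 dB

At ω = 250 rad/s:
zero (1 + j250·0.005) = 1 + j1.25 → |·| ≈ 1.6008, ∠ ≈ 51.34°
pole (1 + j250·0.04) = 1 + j10 → |·| ≈ 10.05, ∠ ≈ 84.29°
pole (1 + j250·0.02) = 1 + j5 → |·| ≈ 5.099, ∠ ≈ 78.69°
|T| = 0.8 · 1.6008 / (10.05 · 5.099) ≈ 0.024991
Gain = 20 log₁₀(0.024991) ≈ -32.04 dB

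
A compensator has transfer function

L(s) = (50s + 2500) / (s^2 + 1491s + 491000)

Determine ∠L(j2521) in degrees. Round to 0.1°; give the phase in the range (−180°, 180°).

-58.5°

Substitute s = j2521:
Numerator: 50(j2521) + 2500 = 2500 + j126050
Denominator: (j2521)^2 + 1491(j2521) + 491000 = -5864441 + j3758811
|N| = √(2500² + 126050²) ≈ 1.2607e+05, ∠N ≈ 88.86°
|D| = √(5864441² + 3758811²) ≈ 6.9657e+06, ∠D ≈ 147.34°
∠L = 88.86° − 147.34° = -58.48°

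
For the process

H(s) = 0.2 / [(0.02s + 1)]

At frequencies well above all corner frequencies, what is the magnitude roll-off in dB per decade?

Each pole contributes −20 dB/decade at high frequency; each zero contributes +20 dB/decade.
Net: 0 zero(s) − 1 pole(s) → -20 dB/decade.

-20 dB/decade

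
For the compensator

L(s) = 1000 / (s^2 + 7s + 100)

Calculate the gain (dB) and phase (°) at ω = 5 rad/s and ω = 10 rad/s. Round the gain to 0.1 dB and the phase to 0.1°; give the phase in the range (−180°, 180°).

At s = jω = j5:
quadratic: (j5)² + 7·j5 + 100 = 75 + j35 → |·| ≈ 82.765, ∠ ≈ 25.02°
|L| = 1000 / 82.765 ≈ 12.082
Gain = 20 log₁₀(12.082) ≈ 21.64 dB
∠L = 0.00° − 25.02° = -25.02°

At s = jω = j10:
quadratic: (j10)² + 7·j10 + 100 = 0 + j70 → |·| ≈ 70, ∠ ≈ 90.00°
|L| = 1000 / 70 ≈ 14.286
Gain = 20 log₁₀(14.286) ≈ 23.10 dB
∠L = 0.00° − 90.00° = -90.00°

ω = 5: 21.6 dB, -25.0°; ω = 10: 23.1 dB, -90.0°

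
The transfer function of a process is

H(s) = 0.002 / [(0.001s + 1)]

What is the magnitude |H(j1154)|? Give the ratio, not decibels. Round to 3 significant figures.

At ω = 1154 rad/s:
pole (1 + j1154·0.001) = 1 + j1.154 → |·| ≈ 1.527, ∠ ≈ 49.09°
|H| = 0.002 · 1 / (1.527) ≈ 0.0013098

0.00131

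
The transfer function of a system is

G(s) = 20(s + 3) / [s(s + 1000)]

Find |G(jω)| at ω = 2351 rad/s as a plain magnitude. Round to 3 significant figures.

0.00783

At s = jω = j2351:
zero (s+3): 3 + j2351 → |·| = √(3²+2351²) = √5527210 ≈ 2351, ∠ = arctan(2351/3) ≈ 89.93°
pole (s+1000): 1000 + j2351 → |·| = √(1000²+2351²) = √6527201 ≈ 2554.8, ∠ = arctan(2351/1000) ≈ 66.96°
pole at origin: |s| = 2351, ∠ = 90.00° (in denominator)
|G| = 20 · 2351 / 6.0063e+06 ≈ 0.0078284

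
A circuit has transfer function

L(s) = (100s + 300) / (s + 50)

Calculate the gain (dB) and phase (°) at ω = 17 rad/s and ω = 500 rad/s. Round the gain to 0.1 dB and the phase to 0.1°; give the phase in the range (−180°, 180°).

ω = 17: 30.3 dB, 61.2°; ω = 500: 40.0 dB, 5.4°

Substitute s = j17:
Numerator: 100(j17) + 300 = 300 + j1700
Denominator: (j17) + 50 = 50 + j17
|N| = √(300² + 1700²) ≈ 1726.3, ∠N ≈ 79.99°
|D| = √(50² + 17²) ≈ 52.811, ∠D ≈ 18.78°
|L| = 1726.3 / 52.811 ≈ 32.688
Gain = 20 log₁₀(32.688) ≈ 30.29 dB
∠L = 79.99° − 18.78° = 61.21°

Substitute s = j500:
Numerator: 100(j500) + 300 = 300 + j50000
Denominator: (j500) + 50 = 50 + j500
|N| = √(300² + 50000²) ≈ 50001, ∠N ≈ 89.66°
|D| = √(50² + 500²) ≈ 502.49, ∠D ≈ 84.29°
|L| = 50001 / 502.49 ≈ 99.506
Gain = 20 log₁₀(99.506) ≈ 39.96 dB
∠L = 89.66° − 84.29° = 5.37°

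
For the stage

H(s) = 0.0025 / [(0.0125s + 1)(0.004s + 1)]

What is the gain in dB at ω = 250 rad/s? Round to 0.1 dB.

At ω = 250 rad/s:
pole (1 + j250·0.0125) = 1 + j3.125 → |·| ≈ 3.2811, ∠ ≈ 72.26°
pole (1 + j250·0.004) = 1 + j1 → |·| ≈ 1.4142, ∠ ≈ 45.00°
|H| = 0.0025 · 1 / (3.2811 · 1.4142) ≈ 0.00053878
Gain = 20 log₁₀(0.00053878) ≈ -65.37 dB

-65.4 dB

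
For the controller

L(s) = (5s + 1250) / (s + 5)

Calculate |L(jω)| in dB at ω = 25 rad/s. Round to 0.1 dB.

Substitute s = j25:
Numerator: 5(j25) + 1250 = 1250 + j125
Denominator: (j25) + 5 = 5 + j25
|N| = √(1250² + 125²) ≈ 1256.2, ∠N ≈ 5.71°
|D| = √(5² + 25²) ≈ 25.495, ∠D ≈ 78.69°
|L| = 1256.2 / 25.495 ≈ 49.272
Gain = 20 log₁₀(49.272) ≈ 33.85 dB

33.9 dB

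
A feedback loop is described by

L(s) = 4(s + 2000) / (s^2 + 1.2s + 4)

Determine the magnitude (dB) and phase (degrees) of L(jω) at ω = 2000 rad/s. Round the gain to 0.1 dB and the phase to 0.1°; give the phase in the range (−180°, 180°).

At s = jω = j2000:
zero (s+2000): 2000 + j2000 → |·| = √(2000²+2000²) = √8000000 ≈ 2828.4, ∠ = arctan(2000/2000) ≈ 45.00°
quadratic: (j2000)² + 1.2·j2000 + 4 = -3999996 + j2400 → |·| ≈ 4e+06, ∠ ≈ 179.97°
|L| = 4 · 2828.4 / 4e+06 ≈ 0.0028284
Gain = 20 log₁₀(0.0028284) ≈ -50.97 dB
∠L = 45.00° − 179.97° = -134.97°

-51.0 dB, -135.0°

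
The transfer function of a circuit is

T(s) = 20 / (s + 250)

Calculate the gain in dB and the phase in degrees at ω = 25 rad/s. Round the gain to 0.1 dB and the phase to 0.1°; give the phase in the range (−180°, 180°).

-22.0 dB, -5.7°

Substitute s = j25:
Numerator: 20 = 20 + j0
Denominator: (j25) + 250 = 250 + j25
|N| = √(20² + 0²) ≈ 20, ∠N ≈ 0.00°
|D| = √(250² + 25²) ≈ 251.25, ∠D ≈ 5.71°
|T| = 20 / 251.25 ≈ 0.079602
Gain = 20 log₁₀(0.079602) ≈ -21.98 dB
∠T = 0.00° − 5.71° = -5.71°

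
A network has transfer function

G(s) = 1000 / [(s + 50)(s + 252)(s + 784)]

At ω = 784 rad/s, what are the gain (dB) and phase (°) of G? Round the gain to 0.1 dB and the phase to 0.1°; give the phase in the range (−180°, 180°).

At s = jω = j784:
pole (s+50): 50 + j784 → |·| = √(50²+784²) = √617156 ≈ 785.59, ∠ = arctan(784/50) ≈ 86.35°
pole (s+252): 252 + j784 → |·| = √(252²+784²) = √678160 ≈ 823.5, ∠ = arctan(784/252) ≈ 72.18°
pole (s+784): 784 + j784 → |·| = √(784²+784²) = √1229312 ≈ 1108.7, ∠ = arctan(784/784) ≈ 45.00°
|G| = 1000 / 7.1726e+08 ≈ 1.3942e-06
Gain = 20 log₁₀(1.3942e-06) ≈ -117.11 dB
∠G = 0.00° − 203.53° = -203.53° ≡ 156.47° (principal value)

-117.1 dB, 156.5°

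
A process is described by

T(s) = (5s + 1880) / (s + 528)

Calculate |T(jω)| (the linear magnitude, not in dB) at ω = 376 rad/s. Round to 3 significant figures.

4.10

Substitute s = j376:
Numerator: 5(j376) + 1880 = 1880 + j1880
Denominator: (j376) + 528 = 528 + j376
|N| = √(1880² + 1880²) ≈ 2658.7, ∠N ≈ 45.00°
|D| = √(528² + 376²) ≈ 648.2, ∠D ≈ 35.46°
|T| = 2658.7 / 648.2 ≈ 4.1017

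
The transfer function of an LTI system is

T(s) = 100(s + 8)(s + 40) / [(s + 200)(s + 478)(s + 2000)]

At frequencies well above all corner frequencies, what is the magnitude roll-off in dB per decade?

-20 dB/decade

Each pole contributes −20 dB/decade at high frequency; each zero contributes +20 dB/decade.
Net: 2 zero(s) − 3 pole(s) → -20 dB/decade.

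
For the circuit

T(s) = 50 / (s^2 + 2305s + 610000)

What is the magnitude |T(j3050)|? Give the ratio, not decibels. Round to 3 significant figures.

4.47e-06

Substitute s = j3050:
Numerator: 50 = 50 + j0
Denominator: (j3050)^2 + 2305(j3050) + 610000 = -8692500 + j7030250
|N| = √(50² + 0²) ≈ 50, ∠N ≈ 0.00°
|D| = √(8692500² + 7030250²) ≈ 1.118e+07, ∠D ≈ 141.04°
|T| = 50 / 1.118e+07 ≈ 4.4723e-06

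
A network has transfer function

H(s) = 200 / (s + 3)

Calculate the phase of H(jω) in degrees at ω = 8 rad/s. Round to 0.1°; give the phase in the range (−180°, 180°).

-69.4°

At s = jω = j8:
pole (s+3): 3 + j8 → |·| = √(3²+8²) = √73 ≈ 8.544, ∠ = arctan(8/3) ≈ 69.44°
∠H = 0.00° − 69.44° = -69.44°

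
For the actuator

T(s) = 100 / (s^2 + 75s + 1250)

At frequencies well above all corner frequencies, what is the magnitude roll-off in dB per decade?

-40 dB/decade

Each pole contributes −20 dB/decade at high frequency; each zero contributes +20 dB/decade.
Net: 0 zero(s) − 2 pole(s) → -40 dB/decade.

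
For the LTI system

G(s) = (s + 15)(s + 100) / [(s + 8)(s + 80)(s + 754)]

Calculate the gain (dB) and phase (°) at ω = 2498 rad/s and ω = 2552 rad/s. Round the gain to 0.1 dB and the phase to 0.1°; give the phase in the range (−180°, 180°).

At s = jω = j2498:
zero (s+15): 15 + j2498 → |·| = √(15²+2498²) = √6240229 ≈ 2498, ∠ = arctan(2498/15) ≈ 89.66°
zero (s+100): 100 + j2498 → |·| = √(100²+2498²) = √6250004 ≈ 2500, ∠ = arctan(2498/100) ≈ 87.71°
pole (s+8): 8 + j2498 → |·| = √(8²+2498²) = √6240068 ≈ 2498, ∠ = arctan(2498/8) ≈ 89.82°
pole (s+80): 80 + j2498 → |·| = √(80²+2498²) = √6246404 ≈ 2499.3, ∠ = arctan(2498/80) ≈ 88.17°
pole (s+754): 754 + j2498 → |·| = √(754²+2498²) = √6808520 ≈ 2609.3, ∠ = arctan(2498/754) ≈ 73.20°
|G| = 1 · 6.245e+06 / 1.6291e+10 ≈ 0.00038334
Gain = 20 log₁₀(0.00038334) ≈ -68.33 dB
∠G = 177.37° − 251.19° = -73.82°

At s = jω = j2552:
zero (s+15): 15 + j2552 → |·| = √(15²+2552²) = √6512929 ≈ 2552, ∠ = arctan(2552/15) ≈ 89.66°
zero (s+100): 100 + j2552 → |·| = √(100²+2552²) = √6522704 ≈ 2554, ∠ = arctan(2552/100) ≈ 87.76°
pole (s+8): 8 + j2552 → |·| = √(8²+2552²) = √6512768 ≈ 2552, ∠ = arctan(2552/8) ≈ 89.82°
pole (s+80): 80 + j2552 → |·| = √(80²+2552²) = √6519104 ≈ 2553.3, ∠ = arctan(2552/80) ≈ 88.20°
pole (s+754): 754 + j2552 → |·| = √(754²+2552²) = √7081220 ≈ 2661.1, ∠ = arctan(2552/754) ≈ 73.54°
|G| = 1 · 6.5178e+06 / 1.734e+10 ≈ 0.00037588
Gain = 20 log₁₀(0.00037588) ≈ -68.50 dB
∠G = 177.42° − 251.56° = -74.14°

ω = 2498: -68.3 dB, -73.8°; ω = 2552: -68.5 dB, -74.1°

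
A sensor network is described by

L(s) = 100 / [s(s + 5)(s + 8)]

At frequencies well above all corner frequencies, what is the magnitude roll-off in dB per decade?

-60 dB/decade

Each pole contributes −20 dB/decade at high frequency; each zero contributes +20 dB/decade.
Net: 0 zero(s) − 3 pole(s) → -60 dB/decade.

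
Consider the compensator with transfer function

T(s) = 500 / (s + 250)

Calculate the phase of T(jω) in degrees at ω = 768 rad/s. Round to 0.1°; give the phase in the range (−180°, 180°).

-72.0°

At s = jω = j768:
pole (s+250): 250 + j768 → |·| = √(250²+768²) = √652324 ≈ 807.67, ∠ = arctan(768/250) ≈ 71.97°
∠T = 0.00° − 71.97° = -71.97°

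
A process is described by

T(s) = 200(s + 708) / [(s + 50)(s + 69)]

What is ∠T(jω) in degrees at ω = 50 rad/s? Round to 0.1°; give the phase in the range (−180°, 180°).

-76.9°

At s = jω = j50:
zero (s+708): 708 + j50 → |·| = √(708²+50²) = √503764 ≈ 709.76, ∠ = arctan(50/708) ≈ 4.04°
pole (s+50): 50 + j50 → |·| = √(50²+50²) = √5000 ≈ 70.711, ∠ = arctan(50/50) ≈ 45.00°
pole (s+69): 69 + j50 → |·| = √(69²+50²) = √7261 ≈ 85.212, ∠ = arctan(50/69) ≈ 35.93°
∠T = 4.04° − 80.93° = -76.89°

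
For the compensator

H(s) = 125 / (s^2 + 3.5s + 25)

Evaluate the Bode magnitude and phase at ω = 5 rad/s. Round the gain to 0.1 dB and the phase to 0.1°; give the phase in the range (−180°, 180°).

17.1 dB, -90.0°

At s = jω = j5:
quadratic: (j5)² + 3.5·j5 + 25 = 0 + j17.5 → |·| ≈ 17.5, ∠ ≈ 90.00°
|H| = 125 / 17.5 ≈ 7.1429
Gain = 20 log₁₀(7.1429) ≈ 17.08 dB
∠H = 0.00° − 90.00° = -90.00°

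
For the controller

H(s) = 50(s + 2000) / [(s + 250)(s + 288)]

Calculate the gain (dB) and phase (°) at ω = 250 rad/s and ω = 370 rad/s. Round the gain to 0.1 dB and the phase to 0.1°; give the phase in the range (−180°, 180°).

ω = 250: -2.5 dB, -78.8°; ω = 370: -6.3 dB, -97.6°

At s = jω = j250:
zero (s+2000): 2000 + j250 → |·| = √(2000²+250²) = √4062500 ≈ 2015.6, ∠ = arctan(250/2000) ≈ 7.13°
pole (s+250): 250 + j250 → |·| = √(250²+250²) = √125000 ≈ 353.55, ∠ = arctan(250/250) ≈ 45.00°
pole (s+288): 288 + j250 → |·| = √(288²+250²) = √145444 ≈ 381.37, ∠ = arctan(250/288) ≈ 40.96°
|H| = 50 · 2015.6 / 1.3483e+05 ≈ 0.74746
Gain = 20 log₁₀(0.74746) ≈ -2.53 dB
∠H = 7.13° − 85.96° = -78.83°

At s = jω = j370:
zero (s+2000): 2000 + j370 → |·| = √(2000²+370²) = √4136900 ≈ 2033.9, ∠ = arctan(370/2000) ≈ 10.48°
pole (s+250): 250 + j370 → |·| = √(250²+370²) = √199400 ≈ 446.54, ∠ = arctan(370/250) ≈ 55.95°
pole (s+288): 288 + j370 → |·| = √(288²+370²) = √219844 ≈ 468.88, ∠ = arctan(370/288) ≈ 52.10°
|H| = 50 · 2033.9 / 2.0937e+05 ≈ 0.48572
Gain = 20 log₁₀(0.48572) ≈ -6.27 dB
∠H = 10.48° − 108.05° = -97.57°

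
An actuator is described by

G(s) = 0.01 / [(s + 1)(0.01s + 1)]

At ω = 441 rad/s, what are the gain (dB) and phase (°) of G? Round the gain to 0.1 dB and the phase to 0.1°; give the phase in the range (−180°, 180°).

-106.0 dB, -167.1°

At ω = 441 rad/s:
pole (1 + j441·1) = 1 + j441 → |·| ≈ 441, ∠ ≈ 89.87°
pole (1 + j441·0.01) = 1 + j4.41 → |·| ≈ 4.522, ∠ ≈ 77.22°
|G| = 0.01 · 1 / (441 · 4.522) ≈ 5.0145e-06
Gain = 20 log₁₀(5.0145e-06) ≈ -106.00 dB
∠G = (0°) − (89.87° + 77.22°) = -167.09°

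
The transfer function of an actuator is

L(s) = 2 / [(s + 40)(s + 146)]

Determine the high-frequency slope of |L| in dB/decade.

-40 dB/decade

Each pole contributes −20 dB/decade at high frequency; each zero contributes +20 dB/decade.
Net: 0 zero(s) − 2 pole(s) → -40 dB/decade.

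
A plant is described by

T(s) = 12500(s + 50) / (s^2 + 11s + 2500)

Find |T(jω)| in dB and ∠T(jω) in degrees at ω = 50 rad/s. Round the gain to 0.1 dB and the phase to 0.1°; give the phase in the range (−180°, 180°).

At s = jω = j50:
zero (s+50): 50 + j50 → |·| = √(50²+50²) = √5000 ≈ 70.711, ∠ = arctan(50/50) ≈ 45.00°
quadratic: (j50)² + 11·j50 + 2500 = 0 + j550 → |·| ≈ 550, ∠ ≈ 90.00°
|T| = 12500 · 70.711 / 550 ≈ 1607.1
Gain = 20 log₁₀(1607.1) ≈ 64.12 dB
∠T = 45.00° − 90.00° = -45.00°

64.1 dB, -45.0°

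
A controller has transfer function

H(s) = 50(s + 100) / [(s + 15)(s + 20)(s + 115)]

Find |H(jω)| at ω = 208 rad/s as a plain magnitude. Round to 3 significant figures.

0.00111

At s = jω = j208:
zero (s+100): 100 + j208 → |·| = √(100²+208²) = √53264 ≈ 230.79, ∠ = arctan(208/100) ≈ 64.32°
pole (s+15): 15 + j208 → |·| = √(15²+208²) = √43489 ≈ 208.54, ∠ = arctan(208/15) ≈ 85.88°
pole (s+20): 20 + j208 → |·| = √(20²+208²) = √43664 ≈ 208.96, ∠ = arctan(208/20) ≈ 84.51°
pole (s+115): 115 + j208 → |·| = √(115²+208²) = √56489 ≈ 237.67, ∠ = arctan(208/115) ≈ 61.06°
|H| = 50 · 230.79 / 1.0357e+07 ≈ 0.0011142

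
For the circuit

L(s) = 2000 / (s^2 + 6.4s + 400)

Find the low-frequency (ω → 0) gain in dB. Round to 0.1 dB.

14.0 dB

L(0) = 2000 / 400 = 5
20 log₁₀(5) ≈ 13.98 dB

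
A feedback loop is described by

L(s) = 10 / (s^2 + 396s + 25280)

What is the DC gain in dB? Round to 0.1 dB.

L(0) = 10 / 25280 ≈ 0.00039557
20 log₁₀(0.00039557) ≈ -68.06 dB

-68.1 dB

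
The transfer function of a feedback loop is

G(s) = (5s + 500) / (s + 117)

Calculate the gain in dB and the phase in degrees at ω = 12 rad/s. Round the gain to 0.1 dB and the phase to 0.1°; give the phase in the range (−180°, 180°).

12.6 dB, 1.0°

Substitute s = j12:
Numerator: 5(j12) + 500 = 500 + j60
Denominator: (j12) + 117 = 117 + j12
|N| = √(500² + 60²) ≈ 503.59, ∠N ≈ 6.84°
|D| = √(117² + 12²) ≈ 117.61, ∠D ≈ 5.86°
|G| = 503.59 / 117.61 ≈ 4.2819
Gain = 20 log₁₀(4.2819) ≈ 12.63 dB
∠G = 6.84° − 5.86° = 0.98°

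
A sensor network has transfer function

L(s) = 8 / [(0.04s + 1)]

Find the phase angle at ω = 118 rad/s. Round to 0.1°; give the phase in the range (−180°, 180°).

-78.0°

At ω = 118 rad/s:
pole (1 + j118·0.04) = 1 + j4.72 → |·| ≈ 4.8248, ∠ ≈ 78.04°
∠L = (0°) − (78.04°) = -78.04°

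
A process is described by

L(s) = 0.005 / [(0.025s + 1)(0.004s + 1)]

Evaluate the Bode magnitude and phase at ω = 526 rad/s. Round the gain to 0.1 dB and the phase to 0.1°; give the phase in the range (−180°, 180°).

-75.8 dB, -150.2°

At ω = 526 rad/s:
pole (1 + j526·0.025) = 1 + j13.15 → |·| ≈ 13.188, ∠ ≈ 85.65°
pole (1 + j526·0.004) = 1 + j2.104 → |·| ≈ 2.3296, ∠ ≈ 64.58°
|L| = 0.005 · 1 / (13.188 · 2.3296) ≈ 0.00016275
Gain = 20 log₁₀(0.00016275) ≈ -75.77 dB
∠L = (0°) − (85.65° + 64.58°) = -150.23°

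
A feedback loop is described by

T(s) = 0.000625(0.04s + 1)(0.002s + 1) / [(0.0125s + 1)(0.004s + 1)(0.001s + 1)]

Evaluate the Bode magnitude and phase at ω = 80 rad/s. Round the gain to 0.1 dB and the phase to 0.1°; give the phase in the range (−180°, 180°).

At ω = 80 rad/s:
zero (1 + j80·0.04) = 1 + j3.2 → |·| ≈ 3.3526, ∠ ≈ 72.65°
zero (1 + j80·0.002) = 1 + j0.16 → |·| ≈ 1.0127, ∠ ≈ 9.09°
pole (1 + j80·0.0125) = 1 + j1 → |·| ≈ 1.4142, ∠ ≈ 45.00°
pole (1 + j80·0.004) = 1 + j0.32 → |·| ≈ 1.05, ∠ ≈ 17.74°
pole (1 + j80·0.001) = 1 + j0.08 → |·| ≈ 1.0032, ∠ ≈ 4.57°
|T| = 0.000625 · 3.3526 · 1.0127 / (1.4142 · 1.05 · 1.0032) ≈ 0.0014245
Gain = 20 log₁₀(0.0014245) ≈ -56.93 dB
∠T = (72.65° + 9.09°) − (45.00° + 17.74° + 4.57°) = 14.43°

-56.9 dB, 14.4°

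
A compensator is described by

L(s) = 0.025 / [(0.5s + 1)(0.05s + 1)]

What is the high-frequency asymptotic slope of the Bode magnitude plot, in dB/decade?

Each pole contributes −20 dB/decade at high frequency; each zero contributes +20 dB/decade.
Net: 0 zero(s) − 2 pole(s) → -40 dB/decade.

-40 dB/decade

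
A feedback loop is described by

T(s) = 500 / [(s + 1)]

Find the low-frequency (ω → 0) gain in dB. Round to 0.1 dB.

T(0) = 500 · 1 / 1 = 500
20 log₁₀(500) ≈ 53.98 dB

54.0 dB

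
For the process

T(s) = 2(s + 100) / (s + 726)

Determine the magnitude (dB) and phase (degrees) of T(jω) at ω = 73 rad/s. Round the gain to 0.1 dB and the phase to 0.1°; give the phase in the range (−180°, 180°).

-9.4 dB, 30.4°

At s = jω = j73:
zero (s+100): 100 + j73 → |·| = √(100²+73²) = √15329 ≈ 123.81, ∠ = arctan(73/100) ≈ 36.13°
pole (s+726): 726 + j73 → |·| = √(726²+73²) = √532405 ≈ 729.66, ∠ = arctan(73/726) ≈ 5.74°
|T| = 2 · 123.81 / 729.66 ≈ 0.33936
Gain = 20 log₁₀(0.33936) ≈ -9.39 dB
∠T = 36.13° − 5.74° = 30.39°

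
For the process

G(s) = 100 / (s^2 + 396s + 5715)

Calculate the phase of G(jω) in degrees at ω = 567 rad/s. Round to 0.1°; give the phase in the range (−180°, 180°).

Substitute s = j567:
Numerator: 100 = 100 + j0
Denominator: (j567)^2 + 396(j567) + 5715 = -315774 + j224532
|N| = √(100² + 0²) ≈ 100, ∠N ≈ 0.00°
|D| = √(315774² + 224532²) ≈ 3.8746e+05, ∠D ≈ 144.59°
∠G = 0.00° − 144.59° = -144.59°

-144.6°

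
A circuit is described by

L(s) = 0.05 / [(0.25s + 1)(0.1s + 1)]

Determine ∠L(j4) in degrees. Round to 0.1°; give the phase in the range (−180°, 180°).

At ω = 4 rad/s:
pole (1 + j4·0.25) = 1 + j1 → |·| ≈ 1.4142, ∠ ≈ 45.00°
pole (1 + j4·0.1) = 1 + j0.4 → |·| ≈ 1.077, ∠ ≈ 21.80°
∠L = (0°) − (45.00° + 21.80°) = -66.80°

-66.8°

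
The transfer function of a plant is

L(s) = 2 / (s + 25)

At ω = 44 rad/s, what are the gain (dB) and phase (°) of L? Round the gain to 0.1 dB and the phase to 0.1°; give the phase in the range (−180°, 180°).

Substitute s = j44:
Numerator: 2 = 2 + j0
Denominator: (j44) + 25 = 25 + j44
|N| = √(2² + 0²) ≈ 2, ∠N ≈ 0.00°
|D| = √(25² + 44²) ≈ 50.606, ∠D ≈ 60.40°
|L| = 2 / 50.606 ≈ 0.039521
Gain = 20 log₁₀(0.039521) ≈ -28.06 dB
∠L = 0.00° − 60.40° = -60.40°

-28.1 dB, -60.4°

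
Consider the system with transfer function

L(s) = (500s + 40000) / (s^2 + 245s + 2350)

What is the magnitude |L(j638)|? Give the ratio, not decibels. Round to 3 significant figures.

Substitute s = j638:
Numerator: 500(j638) + 40000 = 40000 + j319000
Denominator: (j638)^2 + 245(j638) + 2350 = -404694 + j156310
|N| = √(40000² + 319000²) ≈ 3.215e+05, ∠N ≈ 82.85°
|D| = √(404694² + 156310²) ≈ 4.3383e+05, ∠D ≈ 158.88°
|L| = 3.215e+05 / 4.3383e+05 ≈ 0.74107

0.741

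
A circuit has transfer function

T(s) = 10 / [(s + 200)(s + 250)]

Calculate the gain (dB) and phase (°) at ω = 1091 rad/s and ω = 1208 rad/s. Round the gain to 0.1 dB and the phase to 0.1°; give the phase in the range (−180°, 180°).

At s = jω = j1091:
pole (s+200): 200 + j1091 → |·| = √(200²+1091²) = √1230281 ≈ 1109.2, ∠ = arctan(1091/200) ≈ 79.61°
pole (s+250): 250 + j1091 → |·| = √(250²+1091²) = √1252781 ≈ 1119.3, ∠ = arctan(1091/250) ≈ 77.09°
|T| = 10 / 1.2415e+06 ≈ 8.0548e-06
Gain = 20 log₁₀(8.0548e-06) ≈ -101.88 dB
∠T = 0.00° − 156.70° = -156.70°

At s = jω = j1208:
pole (s+200): 200 + j1208 → |·| = √(200²+1208²) = √1499264 ≈ 1224.4, ∠ = arctan(1208/200) ≈ 80.60°
pole (s+250): 250 + j1208 → |·| = √(250²+1208²) = √1521764 ≈ 1233.6, ∠ = arctan(1208/250) ≈ 78.31°
|T| = 10 / 1.5104e+06 ≈ 6.6208e-06
Gain = 20 log₁₀(6.6208e-06) ≈ -103.58 dB
∠T = 0.00° − 158.91° = -158.91°

ω = 1091: -101.9 dB, -156.7°; ω = 1208: -103.6 dB, -158.9°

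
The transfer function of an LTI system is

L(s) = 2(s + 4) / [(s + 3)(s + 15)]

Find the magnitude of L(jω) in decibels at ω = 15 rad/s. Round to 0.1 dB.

-20.4 dB

At s = jω = j15:
zero (s+4): 4 + j15 → |·| = √(4²+15²) = √241 ≈ 15.524, ∠ = arctan(15/4) ≈ 75.07°
pole (s+3): 3 + j15 → |·| = √(3²+15²) = √234 ≈ 15.297, ∠ = arctan(15/3) ≈ 78.69°
pole (s+15): 15 + j15 → |·| = √(15²+15²) = √450 ≈ 21.213, ∠ = arctan(15/15) ≈ 45.00°
|L| = 2 · 15.524 / 324.5 ≈ 0.09568
Gain = 20 log₁₀(0.09568) ≈ -20.38 dB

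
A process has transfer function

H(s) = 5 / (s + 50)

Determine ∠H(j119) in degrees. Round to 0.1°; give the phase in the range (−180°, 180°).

Substitute s = j119:
Numerator: 5 = 5 + j0
Denominator: (j119) + 50 = 50 + j119
|N| = √(5² + 0²) ≈ 5, ∠N ≈ 0.00°
|D| = √(50² + 119²) ≈ 129.08, ∠D ≈ 67.21°
∠H = 0.00° − 67.21° = -67.21°

-67.2°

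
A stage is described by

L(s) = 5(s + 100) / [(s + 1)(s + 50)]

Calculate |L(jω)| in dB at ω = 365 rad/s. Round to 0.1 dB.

At s = jω = j365:
zero (s+100): 100 + j365 → |·| = √(100²+365²) = √143225 ≈ 378.45, ∠ = arctan(365/100) ≈ 74.68°
pole (s+1): 1 + j365 → |·| = √(1²+365²) = √133226 ≈ 365, ∠ = arctan(365/1) ≈ 89.84°
pole (s+50): 50 + j365 → |·| = √(50²+365²) = √135725 ≈ 368.41, ∠ = arctan(365/50) ≈ 82.20°
|L| = 5 · 378.45 / 1.3447e+05 ≈ 0.014072
Gain = 20 log₁₀(0.014072) ≈ -37.03 dB

-37.0 dB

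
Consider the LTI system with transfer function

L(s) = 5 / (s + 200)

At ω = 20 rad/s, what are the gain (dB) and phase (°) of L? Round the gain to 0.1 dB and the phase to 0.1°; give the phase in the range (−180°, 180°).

At s = jω = j20:
pole (s+200): 200 + j20 → |·| = √(200²+20²) = √40400 ≈ 201, ∠ = arctan(20/200) ≈ 5.71°
|L| = 5 / 201 ≈ 0.024876
Gain = 20 log₁₀(0.024876) ≈ -32.08 dB
∠L = 0.00° − 5.71° = -5.71°

-32.1 dB, -5.7°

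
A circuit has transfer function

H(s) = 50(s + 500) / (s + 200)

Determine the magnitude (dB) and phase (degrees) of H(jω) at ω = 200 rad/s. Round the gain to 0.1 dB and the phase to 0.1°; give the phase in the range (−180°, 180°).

39.6 dB, -23.2°

At s = jω = j200:
zero (s+500): 500 + j200 → |·| = √(500²+200²) = √290000 ≈ 538.52, ∠ = arctan(200/500) ≈ 21.80°
pole (s+200): 200 + j200 → |·| = √(200²+200²) = √80000 ≈ 282.84, ∠ = arctan(200/200) ≈ 45.00°
|H| = 50 · 538.52 / 282.84 ≈ 95.199
Gain = 20 log₁₀(95.199) ≈ 39.57 dB
∠H = 21.80° − 45.00° = -23.20°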